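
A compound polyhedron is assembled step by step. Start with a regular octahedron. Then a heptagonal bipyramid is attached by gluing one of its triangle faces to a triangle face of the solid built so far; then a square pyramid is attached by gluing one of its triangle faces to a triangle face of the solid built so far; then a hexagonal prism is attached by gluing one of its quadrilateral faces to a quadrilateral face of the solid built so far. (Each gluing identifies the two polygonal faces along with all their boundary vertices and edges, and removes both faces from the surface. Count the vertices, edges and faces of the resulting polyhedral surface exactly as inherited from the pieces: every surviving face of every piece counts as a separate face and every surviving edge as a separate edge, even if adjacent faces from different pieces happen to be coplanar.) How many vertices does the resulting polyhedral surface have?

22

A regular octahedron: V=6, E=12, F=8.
Attach a heptagonal bipyramid (V=9, E=21, F=14) along a 3-gon: merge 3 vertices and 3 edges, delete both glued faces → V=12, E=30, F=20.
Attach a square pyramid (V=5, E=8, F=5) along a 3-gon: merge 3 vertices and 3 edges, delete both glued faces → V=14, E=35, F=23.
Attach a hexagonal prism (V=12, E=18, F=8) along a 4-gon: merge 4 vertices and 4 edges, delete both glued faces → V=22, E=49, F=29.
Check: V − E + F = 22 − 49 + 29 = 2.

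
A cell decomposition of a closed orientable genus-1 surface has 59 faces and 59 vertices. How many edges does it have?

118

For a closed orientable surface of genus 1, χ = 2 − 2·1 = 0.
E = V + F − (0) = 59 + 59 − (0) = 118.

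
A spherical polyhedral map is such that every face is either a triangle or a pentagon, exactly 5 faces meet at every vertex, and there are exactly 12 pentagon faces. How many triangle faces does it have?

Let x be the number of triangles; then F = 12 + x.
Edge–face incidences: 2E = 5·12 + 3·x = 60 + 3x.
Every vertex has degree 5, so 5V = 2E.
Euler: V − E + F = 2 ⇒ (2E)/5 − E + (12 + x) = 2.
Multiply by 10: 2·(2E) − 5·(2E) + 10·(12 + x) = 20, i.e. 120 + 10x − 3·(60 + 3x) = 20.
Collecting terms: x − 60 = 20, so x = 80.
Then 2E = 60 + 3·80 = 300, so E = 150, V = 2E/5 = 60, F = 12 + 80 = 92.

80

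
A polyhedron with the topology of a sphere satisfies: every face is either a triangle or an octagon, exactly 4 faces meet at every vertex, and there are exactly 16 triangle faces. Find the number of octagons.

Let x be the number of octagons; then F = 16 + x.
Edge–face incidences: 2E = 3·16 + 8·x = 48 + 8x.
Every vertex has degree 4, so 4V = 2E.
Euler: V − E + F = 2 ⇒ (2E)/4 − E + (16 + x) = 2.
Multiply by 8: 2·(2E) − 4·(2E) + 8·(16 + x) = 16, i.e. 128 + 8x − 2·(48 + 8x) = 16.
Collecting terms: −8x + 32 = 16, so −8x = −16, so x = 2.
Then 2E = 48 + 8·2 = 64, so E = 32, V = 2E/4 = 16, F = 16 + 2 = 18.

2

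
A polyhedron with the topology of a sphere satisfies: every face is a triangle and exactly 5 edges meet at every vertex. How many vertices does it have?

12

Each face has 3 edges and each edge borders two faces, so 2E = 3F.
Each vertex has degree 5, so 5V = 2E and hence V = 3F/5.
Euler: V − E + F = 2 ⇒ (3F/5) − (3F/2) + F = 2.
Multiply by 10: (6 − 15 + 10)F = 20, i.e. 1F = 20.
So F = 20, E = 3·20/2 = 30, V = 3·20/5 = 12.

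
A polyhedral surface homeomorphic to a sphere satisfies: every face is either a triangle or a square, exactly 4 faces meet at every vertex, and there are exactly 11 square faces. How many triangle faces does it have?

8

Let x be the number of triangles; then F = 11 + x.
Edge–face incidences: 2E = 4·11 + 3·x = 44 + 3x.
Every vertex has degree 4, so 4V = 2E.
Euler: V − E + F = 2 ⇒ (2E)/4 − E + (11 + x) = 2.
Multiply by 8: 2·(2E) − 4·(2E) + 8·(11 + x) = 16, i.e. 88 + 8x − 2·(44 + 3x) = 16.
Collecting terms: 2x = 16, so x = 8.
Then 2E = 44 + 3·8 = 68, so E = 34, V = 2E/4 = 17, F = 11 + 8 = 19.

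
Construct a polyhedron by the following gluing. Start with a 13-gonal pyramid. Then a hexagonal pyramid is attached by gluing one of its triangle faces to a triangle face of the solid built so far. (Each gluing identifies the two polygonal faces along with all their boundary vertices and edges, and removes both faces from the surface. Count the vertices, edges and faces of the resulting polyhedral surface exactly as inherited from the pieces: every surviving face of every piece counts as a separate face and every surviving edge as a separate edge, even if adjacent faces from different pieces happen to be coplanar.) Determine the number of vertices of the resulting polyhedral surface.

18

A 13-gonal pyramid: V=14, E=26, F=14.
Attach a hexagonal pyramid (V=7, E=12, F=7) along a 3-gon: merge 3 vertices and 3 edges, delete both glued faces → V=18, E=35, F=19.
Check: V − E + F = 18 − 35 + 19 = 2.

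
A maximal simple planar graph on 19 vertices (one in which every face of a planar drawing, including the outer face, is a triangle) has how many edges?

In a plane triangulation 3F = 2E and V − E + F = 2, so E = 3V − 6 = 3·19 − 6 = 51.

51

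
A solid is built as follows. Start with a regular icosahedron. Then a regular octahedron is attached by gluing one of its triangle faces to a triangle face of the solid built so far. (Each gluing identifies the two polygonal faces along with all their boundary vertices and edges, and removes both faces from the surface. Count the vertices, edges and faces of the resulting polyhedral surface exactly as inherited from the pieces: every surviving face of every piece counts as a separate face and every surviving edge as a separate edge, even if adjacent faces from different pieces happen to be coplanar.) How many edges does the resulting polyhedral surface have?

39

A regular icosahedron: V=12, E=30, F=20.
Attach a regular octahedron (V=6, E=12, F=8) along a 3-gon: merge 3 vertices and 3 edges, delete both glued faces → V=15, E=39, F=26.
Check: V − E + F = 15 − 39 + 26 = 2.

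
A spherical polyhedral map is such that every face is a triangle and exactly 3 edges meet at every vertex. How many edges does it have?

Each face has 3 edges and each edge borders two faces, so 2E = 3F.
Each vertex has degree 3, so 3V = 2E and hence V = 3F/3.
Euler: V − E + F = 2 ⇒ (3F/3) − (3F/2) + F = 2.
Multiply by 6: (6 − 9 + 6)F = 12, i.e. 3F = 12.
So F = 4, E = 3·4/2 = 6, V = 3·4/3 = 4.

6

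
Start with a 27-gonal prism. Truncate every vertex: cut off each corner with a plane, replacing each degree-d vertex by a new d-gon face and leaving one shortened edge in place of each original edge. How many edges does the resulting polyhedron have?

243

The base solid has V = 54, E = 81, F = 29.
Truncation replaces each original edge-end by a new vertex, so V′ = 2E = 162.
Each original edge survives, and each old vertex of degree d contributes d new edges; summing degrees gives Σd = 2E, so E′ = E + 2E = 3E = 243.
Each original face survives and each original vertex becomes one new face: F′ = F + V = 83.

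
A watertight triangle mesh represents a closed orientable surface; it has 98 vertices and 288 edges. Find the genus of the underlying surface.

0

Every face is a triangle and each edge borders two faces, so 3F = 2·288, giving F = 192.
χ = V − E + F = 98 − 288 + 192 = 2.
For a closed orientable surface χ = 2 − 2g, so g = (2 − (2))/2 = 0.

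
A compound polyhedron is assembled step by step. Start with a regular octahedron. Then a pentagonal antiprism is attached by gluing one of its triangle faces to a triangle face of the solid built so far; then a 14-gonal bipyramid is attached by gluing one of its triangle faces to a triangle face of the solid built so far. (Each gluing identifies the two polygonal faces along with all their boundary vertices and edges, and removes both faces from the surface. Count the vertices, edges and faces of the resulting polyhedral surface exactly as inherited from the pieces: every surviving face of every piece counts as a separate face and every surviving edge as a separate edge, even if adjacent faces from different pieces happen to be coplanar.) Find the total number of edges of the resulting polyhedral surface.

68

A regular octahedron: V=6, E=12, F=8.
Attach a pentagonal antiprism (V=10, E=20, F=12) along a 3-gon: merge 3 vertices and 3 edges, delete both glued faces → V=13, E=29, F=18.
Attach a 14-gonal bipyramid (V=16, E=42, F=28) along a 3-gon: merge 3 vertices and 3 edges, delete both glued faces → V=26, E=68, F=44.
Check: V − E + F = 26 − 68 + 44 = 2.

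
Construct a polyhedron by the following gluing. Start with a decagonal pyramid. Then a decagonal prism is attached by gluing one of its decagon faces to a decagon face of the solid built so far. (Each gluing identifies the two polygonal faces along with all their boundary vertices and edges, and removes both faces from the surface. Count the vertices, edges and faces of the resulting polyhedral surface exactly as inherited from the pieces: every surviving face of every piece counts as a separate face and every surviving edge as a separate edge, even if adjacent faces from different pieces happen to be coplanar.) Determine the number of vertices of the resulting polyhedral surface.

A decagonal pyramid: V=11, E=20, F=11.
Attach a decagonal prism (V=20, E=30, F=12) along a 10-gon: merge 10 vertices and 10 edges, delete both glued faces → V=21, E=40, F=21.
Check: V − E + F = 21 − 40 + 21 = 2.

21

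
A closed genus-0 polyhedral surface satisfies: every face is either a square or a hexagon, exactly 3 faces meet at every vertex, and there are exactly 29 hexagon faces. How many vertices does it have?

66

Let x be the number of squares; then F = 29 + x.
Edge–face incidences: 2E = 6·29 + 4·x = 174 + 4x.
Every vertex has degree 3, so 3V = 2E.
Euler: V − E + F = 2 ⇒ (2E)/3 − E + (29 + x) = 2.
Multiply by 6: 2·(2E) − 3·(2E) + 6·(29 + x) = 12, i.e. 174 + 6x − (174 + 4x) = 12.
Collecting terms: 2x = 12, so x = 6.
Then 2E = 174 + 4·6 = 198, so E = 99, V = 2E/3 = 66, F = 29 + 6 = 35.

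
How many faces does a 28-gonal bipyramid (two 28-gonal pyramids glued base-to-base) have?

A bipyramid over an n-gon has 2n triangular faces and n + 2 vertices: V = 28 + 2 = 30, E = 3·28 = 84, F = 2·28 = 56.

56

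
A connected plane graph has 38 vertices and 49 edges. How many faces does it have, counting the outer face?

13

Euler's formula for a connected plane graph: V − E + F = 2, so F = 2 − 38 + 49 = 13.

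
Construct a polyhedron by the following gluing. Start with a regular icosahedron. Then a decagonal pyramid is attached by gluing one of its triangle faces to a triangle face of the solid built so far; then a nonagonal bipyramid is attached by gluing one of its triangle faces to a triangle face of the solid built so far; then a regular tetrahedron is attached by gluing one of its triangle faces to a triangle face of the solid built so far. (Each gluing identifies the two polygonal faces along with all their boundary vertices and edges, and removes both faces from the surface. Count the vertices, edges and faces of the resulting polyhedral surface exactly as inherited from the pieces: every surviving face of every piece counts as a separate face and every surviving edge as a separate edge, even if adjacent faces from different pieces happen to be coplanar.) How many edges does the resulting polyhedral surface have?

A regular icosahedron: V=12, E=30, F=20.
Attach a decagonal pyramid (V=11, E=20, F=11) along a 3-gon: merge 3 vertices and 3 edges, delete both glued faces → V=20, E=47, F=29.
Attach a nonagonal bipyramid (V=11, E=27, F=18) along a 3-gon: merge 3 vertices and 3 edges, delete both glued faces → V=28, E=71, F=45.
Attach a regular tetrahedron (V=4, E=6, F=4) along a 3-gon: merge 3 vertices and 3 edges, delete both glued faces → V=29, E=74, F=47.
Check: V − E + F = 29 − 74 + 47 = 2.

74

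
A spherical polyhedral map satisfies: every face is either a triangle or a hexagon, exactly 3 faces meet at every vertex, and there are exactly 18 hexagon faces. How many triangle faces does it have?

Let x be the number of triangles; then F = 18 + x.
Edge–face incidences: 2E = 6·18 + 3·x = 108 + 3x.
Every vertex has degree 3, so 3V = 2E.
Euler: V − E + F = 2 ⇒ (2E)/3 − E + (18 + x) = 2.
Multiply by 6: 2·(2E) − 3·(2E) + 6·(18 + x) = 12, i.e. 108 + 6x − (108 + 3x) = 12.
Collecting terms: 3x = 12, so x = 4.
Then 2E = 108 + 3·4 = 120, so E = 60, V = 2E/3 = 40, F = 18 + 4 = 22.

4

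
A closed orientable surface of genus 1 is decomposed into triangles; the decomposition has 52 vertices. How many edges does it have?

χ = 2 − 2·1 = 0, and every face is a triangle so 3F = 2E.
V − E + F = 0 with E = 3F/2 gives 52 − (3/2 − 1)·F = 0, so F = 104 and E = 156.

156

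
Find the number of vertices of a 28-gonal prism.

A prism on an n-gon has two n-gon bases and n rectangular sides: V = 2·28 = 56, E = 3·28 = 84, F = 28 + 2 = 30.
Check: V − E + F = 56 − 84 + 30 = 2.

56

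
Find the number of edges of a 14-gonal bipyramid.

42

A bipyramid over an n-gon has 2n triangular faces and n + 2 vertices: V = 14 + 2 = 16, E = 3·14 = 42, F = 2·14 = 28.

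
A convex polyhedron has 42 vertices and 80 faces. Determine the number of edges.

Here V − E + F = 2.
E = V + F − (2) = 42 + 80 − (2) = 120.

120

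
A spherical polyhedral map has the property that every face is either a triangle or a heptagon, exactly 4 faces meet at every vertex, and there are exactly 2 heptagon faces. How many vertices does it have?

14

Let x be the number of triangles; then F = 2 + x.
Edge–face incidences: 2E = 7·2 + 3·x = 14 + 3x.
Every vertex has degree 4, so 4V = 2E.
Euler: V − E + F = 2 ⇒ (2E)/4 − E + (2 + x) = 2.
Multiply by 8: 2·(2E) − 4·(2E) + 8·(2 + x) = 16, i.e. 16 + 8x − 2·(14 + 3x) = 16.
Collecting terms: 2x − 12 = 16, so 2x = 28, so x = 14.
Then 2E = 14 + 3·14 = 56, so E = 28, V = 2E/4 = 14, F = 2 + 14 = 16.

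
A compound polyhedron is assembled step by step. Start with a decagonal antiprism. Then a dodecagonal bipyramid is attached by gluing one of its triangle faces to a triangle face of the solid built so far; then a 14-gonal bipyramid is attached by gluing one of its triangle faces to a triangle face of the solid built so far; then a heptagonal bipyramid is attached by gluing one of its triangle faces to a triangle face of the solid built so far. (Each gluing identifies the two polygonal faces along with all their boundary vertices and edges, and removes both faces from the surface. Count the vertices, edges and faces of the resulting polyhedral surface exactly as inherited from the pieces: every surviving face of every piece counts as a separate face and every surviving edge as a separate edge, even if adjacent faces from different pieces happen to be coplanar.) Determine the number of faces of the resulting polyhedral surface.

82

A decagonal antiprism: V=20, E=40, F=22.
Attach a dodecagonal bipyramid (V=14, E=36, F=24) along a 3-gon: merge 3 vertices and 3 edges, delete both glued faces → V=31, E=73, F=44.
Attach a 14-gonal bipyramid (V=16, E=42, F=28) along a 3-gon: merge 3 vertices and 3 edges, delete both glued faces → V=44, E=112, F=70.
Attach a heptagonal bipyramid (V=9, E=21, F=14) along a 3-gon: merge 3 vertices and 3 edges, delete both glued faces → V=50, E=130, F=82.
Check: V − E + F = 50 − 130 + 82 = 2.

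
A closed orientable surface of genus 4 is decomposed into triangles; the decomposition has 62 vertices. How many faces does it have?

χ = 2 − 2·4 = -6, and every face is a triangle so 3F = 2E.
V − E + F = -6 with E = 3F/2 gives 62 − (3/2 − 1)·F = -6, so F = 136 and E = 204.

136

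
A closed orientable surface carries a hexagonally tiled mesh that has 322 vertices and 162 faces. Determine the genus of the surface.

Every face is a hexagon, so 2E = 6·162 = 972, giving E = 486.
χ = V − E + F = 322 − 486 + 162 = -2.
For a closed orientable surface χ = 2 − 2g, so g = (2 − (-2))/2 = 2.

2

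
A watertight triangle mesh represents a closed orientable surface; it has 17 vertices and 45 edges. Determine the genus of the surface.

0

Every face is a triangle and each edge borders two faces, so 3F = 2·45, giving F = 30.
χ = V − E + F = 17 − 45 + 30 = 2.
For a closed orientable surface χ = 2 − 2g, so g = (2 − (2))/2 = 0.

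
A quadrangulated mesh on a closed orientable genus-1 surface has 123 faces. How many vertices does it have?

123

χ = 2 − 2·1 = 0, and every face is a square so 4F = 2E.
E = 4·123/2 = 246. Then V = 0 + E − F = 0 + 246 − 123 = 123.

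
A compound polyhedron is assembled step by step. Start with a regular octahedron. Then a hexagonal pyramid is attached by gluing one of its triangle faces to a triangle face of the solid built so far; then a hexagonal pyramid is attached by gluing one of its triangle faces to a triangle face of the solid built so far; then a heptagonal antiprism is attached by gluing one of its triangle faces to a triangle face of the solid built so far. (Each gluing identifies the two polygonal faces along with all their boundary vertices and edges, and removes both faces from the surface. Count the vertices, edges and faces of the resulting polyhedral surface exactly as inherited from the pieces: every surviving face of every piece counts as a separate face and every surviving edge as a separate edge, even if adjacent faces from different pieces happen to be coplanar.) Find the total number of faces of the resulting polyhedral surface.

32

A regular octahedron: V=6, E=12, F=8.
Attach a hexagonal pyramid (V=7, E=12, F=7) along a 3-gon: merge 3 vertices and 3 edges, delete both glued faces → V=10, E=21, F=13.
Attach a hexagonal pyramid (V=7, E=12, F=7) along a 3-gon: merge 3 vertices and 3 edges, delete both glued faces → V=14, E=30, F=18.
Attach a heptagonal antiprism (V=14, E=28, F=16) along a 3-gon: merge 3 vertices and 3 edges, delete both glued faces → V=25, E=55, F=32.
Check: V − E + F = 25 − 55 + 32 = 2.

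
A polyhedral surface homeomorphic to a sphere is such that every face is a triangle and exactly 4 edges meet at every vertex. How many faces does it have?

Each face has 3 edges and each edge borders two faces, so 2E = 3F.
Each vertex has degree 4, so 4V = 2E and hence V = 3F/4.
Euler: V − E + F = 2 ⇒ (3F/4) − (3F/2) + F = 2.
Multiply by 8: (6 − 12 + 8)F = 16, i.e. 2F = 16.
So F = 8, E = 3·8/2 = 12, V = 3·8/4 = 6.

8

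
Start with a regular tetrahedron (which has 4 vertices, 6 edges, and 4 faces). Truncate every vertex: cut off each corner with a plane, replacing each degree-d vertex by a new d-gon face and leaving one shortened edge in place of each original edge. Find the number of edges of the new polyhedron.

18

Truncation replaces each original edge-end by a new vertex, so V′ = 2E = 12.
Each original edge survives, and each old vertex of degree d contributes d new edges; summing degrees gives Σd = 2E, so E′ = E + 2E = 3E = 18.
Each original face survives and each original vertex becomes one new face: F′ = F + V = 8.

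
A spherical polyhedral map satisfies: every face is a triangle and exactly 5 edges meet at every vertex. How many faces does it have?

Each face has 3 edges and each edge borders two faces, so 2E = 3F.
Each vertex has degree 5, so 5V = 2E and hence V = 3F/5.
Euler: V − E + F = 2 ⇒ (3F/5) − (3F/2) + F = 2.
Multiply by 10: (6 − 15 + 10)F = 20, i.e. 1F = 20.
So F = 20, E = 3·20/2 = 30, V = 3·20/5 = 12.

20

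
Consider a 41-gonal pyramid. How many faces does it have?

A pyramid on an n-gon base has one n-gon and n triangles: V = 41 + 1 = 42, E = 2·41 = 82, F = 41 + 1 = 42.

42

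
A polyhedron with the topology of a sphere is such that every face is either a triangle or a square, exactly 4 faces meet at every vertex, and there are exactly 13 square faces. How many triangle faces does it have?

8

Let x be the number of triangles; then F = 13 + x.
Edge–face incidences: 2E = 4·13 + 3·x = 52 + 3x.
Every vertex has degree 4, so 4V = 2E.
Euler: V − E + F = 2 ⇒ (2E)/4 − E + (13 + x) = 2.
Multiply by 8: 2·(2E) − 4·(2E) + 8·(13 + x) = 16, i.e. 104 + 8x − 2·(52 + 3x) = 16.
Collecting terms: 2x = 16, so x = 8.
Then 2E = 52 + 3·8 = 76, so E = 38, V = 2E/4 = 19, F = 13 + 8 = 21.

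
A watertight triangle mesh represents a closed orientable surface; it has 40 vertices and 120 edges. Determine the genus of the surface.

Every face is a triangle and each edge borders two faces, so 3F = 2·120, giving F = 80.
χ = V − E + F = 40 − 120 + 80 = 0.
For a closed orientable surface χ = 2 − 2g, so g = (2 − (0))/2 = 1.

1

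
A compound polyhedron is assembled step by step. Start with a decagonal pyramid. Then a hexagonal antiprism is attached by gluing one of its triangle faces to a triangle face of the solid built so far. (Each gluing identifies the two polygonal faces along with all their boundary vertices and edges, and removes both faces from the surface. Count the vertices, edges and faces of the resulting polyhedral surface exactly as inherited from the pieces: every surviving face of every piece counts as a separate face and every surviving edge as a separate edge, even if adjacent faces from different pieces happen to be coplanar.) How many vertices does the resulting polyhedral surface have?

A decagonal pyramid: V=11, E=20, F=11.
Attach a hexagonal antiprism (V=12, E=24, F=14) along a 3-gon: merge 3 vertices and 3 edges, delete both glued faces → V=20, E=41, F=23.
Check: V − E + F = 20 − 41 + 23 = 2.

20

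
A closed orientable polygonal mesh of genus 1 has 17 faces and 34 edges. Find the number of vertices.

17

For a closed orientable surface of genus 1, χ = 2 − 2·1 = 0.
V = 0 + E − F = 0 + 34 − 17 = 17.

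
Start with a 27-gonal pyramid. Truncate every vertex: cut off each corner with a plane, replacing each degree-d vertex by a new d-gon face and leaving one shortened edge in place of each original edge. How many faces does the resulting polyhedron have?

The base solid has V = 28, E = 54, F = 28.
Truncation replaces each original edge-end by a new vertex, so V′ = 2E = 108.
Each original edge survives, and each old vertex of degree d contributes d new edges; summing degrees gives Σd = 2E, so E′ = E + 2E = 3E = 162.
Each original face survives and each original vertex becomes one new face: F′ = F + V = 56.

56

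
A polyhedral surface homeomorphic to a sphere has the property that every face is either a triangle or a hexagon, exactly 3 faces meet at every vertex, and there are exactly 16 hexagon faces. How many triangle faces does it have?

4

Let x be the number of triangles; then F = 16 + x.
Edge–face incidences: 2E = 6·16 + 3·x = 96 + 3x.
Every vertex has degree 3, so 3V = 2E.
Euler: V − E + F = 2 ⇒ (2E)/3 − E + (16 + x) = 2.
Multiply by 6: 2·(2E) − 3·(2E) + 6·(16 + x) = 12, i.e. 96 + 6x − (96 + 3x) = 12.
Collecting terms: 3x = 12, so x = 4.
Then 2E = 96 + 3·4 = 108, so E = 54, V = 2E/3 = 36, F = 16 + 4 = 20.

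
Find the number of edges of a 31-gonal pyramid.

A pyramid on an n-gon base has one n-gon and n triangles: V = 31 + 1 = 32, E = 2·31 = 62, F = 31 + 1 = 32.

62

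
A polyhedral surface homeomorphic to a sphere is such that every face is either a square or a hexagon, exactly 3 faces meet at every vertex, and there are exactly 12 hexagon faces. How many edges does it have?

Let x be the number of squares; then F = 12 + x.
Edge–face incidences: 2E = 6·12 + 4·x = 72 + 4x.
Every vertex has degree 3, so 3V = 2E.
Euler: V − E + F = 2 ⇒ (2E)/3 − E + (12 + x) = 2.
Multiply by 6: 2·(2E) − 3·(2E) + 6·(12 + x) = 12, i.e. 72 + 6x − (72 + 4x) = 12.
Collecting terms: 2x = 12, so x = 6.
Then 2E = 72 + 4·6 = 96, so E = 48, V = 2E/3 = 32, F = 12 + 6 = 18.

48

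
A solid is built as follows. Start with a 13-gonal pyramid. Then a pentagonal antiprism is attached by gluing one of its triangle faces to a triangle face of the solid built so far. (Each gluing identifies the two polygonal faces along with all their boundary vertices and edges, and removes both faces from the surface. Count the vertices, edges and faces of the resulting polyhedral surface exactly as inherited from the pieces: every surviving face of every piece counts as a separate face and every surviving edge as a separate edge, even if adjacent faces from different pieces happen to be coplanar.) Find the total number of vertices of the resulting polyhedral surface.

21

A 13-gonal pyramid: V=14, E=26, F=14.
Attach a pentagonal antiprism (V=10, E=20, F=12) along a 3-gon: merge 3 vertices and 3 edges, delete both glued faces → V=21, E=43, F=24.
Check: V − E + F = 21 − 43 + 24 = 2.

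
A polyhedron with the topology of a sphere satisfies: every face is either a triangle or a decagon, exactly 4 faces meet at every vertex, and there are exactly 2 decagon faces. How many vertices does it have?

20

Let x be the number of triangles; then F = 2 + x.
Edge–face incidences: 2E = 10·2 + 3·x = 20 + 3x.
Every vertex has degree 4, so 4V = 2E.
Euler: V − E + F = 2 ⇒ (2E)/4 − E + (2 + x) = 2.
Multiply by 8: 2·(2E) − 4·(2E) + 8·(2 + x) = 16, i.e. 16 + 8x − 2·(20 + 3x) = 16.
Collecting terms: 2x − 24 = 16, so 2x = 40, so x = 20.
Then 2E = 20 + 3·20 = 80, so E = 40, V = 2E/4 = 20, F = 2 + 20 = 22.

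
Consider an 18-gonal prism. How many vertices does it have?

36

A prism on an n-gon has two n-gon bases and n rectangular sides: V = 2·18 = 36, E = 3·18 = 54, F = 18 + 2 = 20.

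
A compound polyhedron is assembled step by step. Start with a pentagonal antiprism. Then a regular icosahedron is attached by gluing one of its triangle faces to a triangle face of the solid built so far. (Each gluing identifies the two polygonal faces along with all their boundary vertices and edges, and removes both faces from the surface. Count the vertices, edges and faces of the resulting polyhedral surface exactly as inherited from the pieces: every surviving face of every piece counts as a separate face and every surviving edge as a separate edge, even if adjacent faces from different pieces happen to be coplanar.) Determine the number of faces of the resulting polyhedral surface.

A pentagonal antiprism: V=10, E=20, F=12.
Attach a regular icosahedron (V=12, E=30, F=20) along a 3-gon: merge 3 vertices and 3 edges, delete both glued faces → V=19, E=47, F=30.
Check: V − E + F = 19 − 47 + 30 = 2.

30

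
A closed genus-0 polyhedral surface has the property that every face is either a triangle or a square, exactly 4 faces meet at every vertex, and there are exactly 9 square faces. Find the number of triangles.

8

Let x be the number of triangles; then F = 9 + x.
Edge–face incidences: 2E = 4·9 + 3·x = 36 + 3x.
Every vertex has degree 4, so 4V = 2E.
Euler: V − E + F = 2 ⇒ (2E)/4 − E + (9 + x) = 2.
Multiply by 8: 2·(2E) − 4·(2E) + 8·(9 + x) = 16, i.e. 72 + 8x − 2·(36 + 3x) = 16.
Collecting terms: 2x = 16, so x = 8.
Then 2E = 36 + 3·8 = 60, so E = 30, V = 2E/4 = 15, F = 9 + 8 = 17.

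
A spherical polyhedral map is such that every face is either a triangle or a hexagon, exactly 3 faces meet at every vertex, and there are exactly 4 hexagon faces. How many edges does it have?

18

Let x be the number of triangles; then F = 4 + x.
Edge–face incidences: 2E = 6·4 + 3·x = 24 + 3x.
Every vertex has degree 3, so 3V = 2E.
Euler: V − E + F = 2 ⇒ (2E)/3 − E + (4 + x) = 2.
Multiply by 6: 2·(2E) − 3·(2E) + 6·(4 + x) = 12, i.e. 24 + 6x − (24 + 3x) = 12.
Collecting terms: 3x = 12, so x = 4.
Then 2E = 24 + 3·4 = 36, so E = 18, V = 2E/3 = 12, F = 4 + 4 = 8.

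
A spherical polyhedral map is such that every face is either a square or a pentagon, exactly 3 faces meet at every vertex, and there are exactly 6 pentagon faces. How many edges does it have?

21

Let x be the number of squares; then F = 6 + x.
Edge–face incidences: 2E = 5·6 + 4·x = 30 + 4x.
Every vertex has degree 3, so 3V = 2E.
Euler: V − E + F = 2 ⇒ (2E)/3 − E + (6 + x) = 2.
Multiply by 6: 2·(2E) − 3·(2E) + 6·(6 + x) = 12, i.e. 36 + 6x − (30 + 4x) = 12.
Collecting terms: 2x + 6 = 12, so 2x = 6, so x = 3.
Then 2E = 30 + 4·3 = 42, so E = 21, V = 2E/3 = 14, F = 6 + 3 = 9.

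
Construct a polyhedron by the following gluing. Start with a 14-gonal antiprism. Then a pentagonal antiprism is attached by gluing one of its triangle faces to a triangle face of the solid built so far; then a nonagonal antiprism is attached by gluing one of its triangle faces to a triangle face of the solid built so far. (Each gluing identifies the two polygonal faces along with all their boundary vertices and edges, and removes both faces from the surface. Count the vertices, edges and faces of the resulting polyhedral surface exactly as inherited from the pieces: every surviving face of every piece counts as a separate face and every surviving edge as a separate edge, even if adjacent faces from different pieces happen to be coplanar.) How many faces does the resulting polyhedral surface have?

A 14-gonal antiprism: V=28, E=56, F=30.
Attach a pentagonal antiprism (V=10, E=20, F=12) along a 3-gon: merge 3 vertices and 3 edges, delete both glued faces → V=35, E=73, F=40.
Attach a nonagonal antiprism (V=18, E=36, F=20) along a 3-gon: merge 3 vertices and 3 edges, delete both glued faces → V=50, E=106, F=58.
Check: V − E + F = 50 − 106 + 58 = 2.

58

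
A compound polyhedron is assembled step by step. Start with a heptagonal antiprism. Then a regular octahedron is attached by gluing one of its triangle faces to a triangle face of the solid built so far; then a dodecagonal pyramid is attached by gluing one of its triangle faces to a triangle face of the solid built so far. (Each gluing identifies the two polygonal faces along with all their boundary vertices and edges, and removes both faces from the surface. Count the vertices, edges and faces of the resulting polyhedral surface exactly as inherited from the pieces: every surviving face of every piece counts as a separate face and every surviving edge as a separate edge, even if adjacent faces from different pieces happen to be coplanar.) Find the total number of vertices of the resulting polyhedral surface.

27

A heptagonal antiprism: V=14, E=28, F=16.
Attach a regular octahedron (V=6, E=12, F=8) along a 3-gon: merge 3 vertices and 3 edges, delete both glued faces → V=17, E=37, F=22.
Attach a dodecagonal pyramid (V=13, E=24, F=13) along a 3-gon: merge 3 vertices and 3 edges, delete both glued faces → V=27, E=58, F=33.
Check: V − E + F = 27 − 58 + 33 = 2.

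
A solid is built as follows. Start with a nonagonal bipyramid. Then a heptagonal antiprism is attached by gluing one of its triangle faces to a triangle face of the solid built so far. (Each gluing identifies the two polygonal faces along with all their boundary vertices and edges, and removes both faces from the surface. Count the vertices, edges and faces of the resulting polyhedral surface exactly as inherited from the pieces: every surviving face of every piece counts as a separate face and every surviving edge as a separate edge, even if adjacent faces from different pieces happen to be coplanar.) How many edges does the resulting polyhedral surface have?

A nonagonal bipyramid: V=11, E=27, F=18.
Attach a heptagonal antiprism (V=14, E=28, F=16) along a 3-gon: merge 3 vertices and 3 edges, delete both glued faces → V=22, E=52, F=32.
Check: V − E + F = 22 − 52 + 32 = 2.

52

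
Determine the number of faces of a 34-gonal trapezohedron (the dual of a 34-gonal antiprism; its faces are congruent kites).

68

The n-trapezohedron (dual of the n-antiprism) has V = 2·34 + 2 = 70, E = 4·34 = 136, F = 2·34 = 68.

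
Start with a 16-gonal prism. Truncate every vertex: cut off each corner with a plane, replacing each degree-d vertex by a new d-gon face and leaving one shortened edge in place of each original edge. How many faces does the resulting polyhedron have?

50

The base solid has V = 32, E = 48, F = 18.
Truncation replaces each original edge-end by a new vertex, so V′ = 2E = 96.
Each original edge survives, and each old vertex of degree d contributes d new edges; summing degrees gives Σd = 2E, so E′ = E + 2E = 3E = 144.
Each original face survives and each original vertex becomes one new face: F′ = F + V = 50.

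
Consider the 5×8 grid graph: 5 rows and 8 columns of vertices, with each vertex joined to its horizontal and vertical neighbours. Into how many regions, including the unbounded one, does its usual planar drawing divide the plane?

29

The grid has V = 5·8 = 40 vertices and E = 5·7 + 8·4 = 67 edges.
F = 2 − V + E = 2 − 40 + 67 = 29.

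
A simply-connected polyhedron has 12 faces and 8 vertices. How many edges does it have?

Here V − E + F = 2.
E = V + F − (2) = 8 + 12 − (2) = 18.

18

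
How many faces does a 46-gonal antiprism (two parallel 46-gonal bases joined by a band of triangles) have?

94

An antiprism on an n-gon has two n-gon caps and 2n triangles: V = 2·46 = 92, E = 4·46 = 184, F = 2·46 + 2 = 94.
Check: V − E + F = 92 − 184 + 94 = 2.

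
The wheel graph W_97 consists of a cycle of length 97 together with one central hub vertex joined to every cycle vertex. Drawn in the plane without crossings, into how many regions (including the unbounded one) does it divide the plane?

W_97 has V = 97 + 1 = 98 vertices and E = 2·97 = 194 edges.
By Euler's formula F = 2 − V + E = 2 − 98 + 194 = 98.

98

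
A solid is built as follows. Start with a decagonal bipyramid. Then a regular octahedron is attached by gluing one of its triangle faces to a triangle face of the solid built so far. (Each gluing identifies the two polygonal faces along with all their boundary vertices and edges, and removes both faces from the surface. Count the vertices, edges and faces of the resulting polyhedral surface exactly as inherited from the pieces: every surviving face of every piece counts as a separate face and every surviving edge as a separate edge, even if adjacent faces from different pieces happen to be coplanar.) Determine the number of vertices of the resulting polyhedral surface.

15

A decagonal bipyramid: V=12, E=30, F=20.
Attach a regular octahedron (V=6, E=12, F=8) along a 3-gon: merge 3 vertices and 3 edges, delete both glued faces → V=15, E=39, F=26.
Check: V − E + F = 15 − 39 + 26 = 2.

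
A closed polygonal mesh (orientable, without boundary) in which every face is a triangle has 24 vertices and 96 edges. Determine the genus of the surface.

5

Every face is a triangle and each edge borders two faces, so 3F = 2·96, giving F = 64.
χ = V − E + F = 24 − 96 + 64 = -8.
For a closed orientable surface χ = 2 − 2g, so g = (2 − (-8))/2 = 5.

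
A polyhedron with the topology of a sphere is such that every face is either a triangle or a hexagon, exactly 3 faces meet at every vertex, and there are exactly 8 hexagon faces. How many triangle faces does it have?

Let x be the number of triangles; then F = 8 + x.
Edge–face incidences: 2E = 6·8 + 3·x = 48 + 3x.
Every vertex has degree 3, so 3V = 2E.
Euler: V − E + F = 2 ⇒ (2E)/3 − E + (8 + x) = 2.
Multiply by 6: 2·(2E) − 3·(2E) + 6·(8 + x) = 12, i.e. 48 + 6x − (48 + 3x) = 12.
Collecting terms: 3x = 12, so x = 4.
Then 2E = 48 + 3·4 = 60, so E = 30, V = 2E/3 = 20, F = 8 + 4 = 12.

4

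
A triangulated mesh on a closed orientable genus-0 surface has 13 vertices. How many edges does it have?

33

χ = 2 − 2·0 = 2, and every face is a triangle so 3F = 2E.
V − E + F = 2 with E = 3F/2 gives 13 − (3/2 − 1)·F = 2, so F = 22 and E = 33.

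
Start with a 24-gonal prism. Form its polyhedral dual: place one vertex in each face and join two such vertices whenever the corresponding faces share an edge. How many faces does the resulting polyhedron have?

The base solid has V = 48, E = 72, F = 26.
The dual swaps V and F and preserves E: V′ = F = 26, E′ = E = 72, F′ = V = 48.

48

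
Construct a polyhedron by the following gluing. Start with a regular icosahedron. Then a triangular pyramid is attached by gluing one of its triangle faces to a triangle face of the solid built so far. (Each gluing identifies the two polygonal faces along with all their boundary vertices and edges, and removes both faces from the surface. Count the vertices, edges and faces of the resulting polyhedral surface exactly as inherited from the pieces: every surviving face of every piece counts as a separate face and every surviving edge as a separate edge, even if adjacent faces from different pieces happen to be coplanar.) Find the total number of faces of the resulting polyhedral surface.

22

A regular icosahedron: V=12, E=30, F=20.
Attach a triangular pyramid (V=4, E=6, F=4) along a 3-gon: merge 3 vertices and 3 edges, delete both glued faces → V=13, E=33, F=22.
Check: V − E + F = 13 − 33 + 22 = 2.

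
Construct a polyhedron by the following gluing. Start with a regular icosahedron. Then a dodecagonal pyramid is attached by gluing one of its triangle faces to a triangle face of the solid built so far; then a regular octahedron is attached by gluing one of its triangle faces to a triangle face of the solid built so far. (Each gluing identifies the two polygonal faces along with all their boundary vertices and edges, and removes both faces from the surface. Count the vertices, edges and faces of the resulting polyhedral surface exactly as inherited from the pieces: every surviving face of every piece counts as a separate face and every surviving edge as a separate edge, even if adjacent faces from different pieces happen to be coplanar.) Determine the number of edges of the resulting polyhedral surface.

A regular icosahedron: V=12, E=30, F=20.
Attach a dodecagonal pyramid (V=13, E=24, F=13) along a 3-gon: merge 3 vertices and 3 edges, delete both glued faces → V=22, E=51, F=31.
Attach a regular octahedron (V=6, E=12, F=8) along a 3-gon: merge 3 vertices and 3 edges, delete both glued faces → V=25, E=60, F=37.
Check: V − E + F = 25 − 60 + 37 = 2.

60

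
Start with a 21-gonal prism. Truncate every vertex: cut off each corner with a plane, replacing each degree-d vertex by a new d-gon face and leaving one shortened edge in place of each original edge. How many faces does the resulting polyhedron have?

The base solid has V = 42, E = 63, F = 23.
Truncation replaces each original edge-end by a new vertex, so V′ = 2E = 126.
Each original edge survives, and each old vertex of degree d contributes d new edges; summing degrees gives Σd = 2E, so E′ = E + 2E = 3E = 189.
Each original face survives and each original vertex becomes one new face: F′ = F + V = 65.

65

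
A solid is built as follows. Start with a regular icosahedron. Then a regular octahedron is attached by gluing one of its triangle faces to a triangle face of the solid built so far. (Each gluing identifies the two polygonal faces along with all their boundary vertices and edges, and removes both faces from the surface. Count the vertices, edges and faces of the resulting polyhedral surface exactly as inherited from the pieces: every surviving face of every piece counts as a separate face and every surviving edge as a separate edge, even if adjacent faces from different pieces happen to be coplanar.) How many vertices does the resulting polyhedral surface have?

15

A regular icosahedron: V=12, E=30, F=20.
Attach a regular octahedron (V=6, E=12, F=8) along a 3-gon: merge 3 vertices and 3 edges, delete both glued faces → V=15, E=39, F=26.
Check: V − E + F = 15 − 39 + 26 = 2.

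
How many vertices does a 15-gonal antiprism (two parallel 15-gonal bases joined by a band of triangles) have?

An antiprism on an n-gon has two n-gon caps and 2n triangles: V = 2·15 = 30, E = 4·15 = 60, F = 2·15 + 2 = 32.
Check: V − E + F = 30 − 60 + 32 = 2.

30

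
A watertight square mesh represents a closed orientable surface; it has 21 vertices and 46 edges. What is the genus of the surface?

Every face is a square and each edge borders two faces, so 4F = 2·46, giving F = 23.
χ = V − E + F = 21 − 46 + 23 = -2.
For a closed orientable surface χ = 2 − 2g, so g = (2 − (-2))/2 = 2.

2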